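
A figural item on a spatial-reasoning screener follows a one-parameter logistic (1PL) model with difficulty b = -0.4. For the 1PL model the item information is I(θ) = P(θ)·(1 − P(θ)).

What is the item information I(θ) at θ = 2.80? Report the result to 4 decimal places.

P = 1/(1+e^{-3.2000}) = 0.9608
P(1−P) = 0.9608 × 0.0392 = 0.0376
I = P(1−P) = 0.03763

0.0376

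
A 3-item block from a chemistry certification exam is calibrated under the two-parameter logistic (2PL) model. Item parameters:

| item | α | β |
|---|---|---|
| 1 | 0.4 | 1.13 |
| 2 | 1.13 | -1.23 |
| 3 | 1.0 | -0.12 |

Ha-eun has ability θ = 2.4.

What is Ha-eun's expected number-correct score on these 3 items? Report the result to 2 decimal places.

P(θ) = 1 / (1 + exp(−α(θ − β)))
P_1 = 1/(1+e^{-0.5080}) = 0.6243
P_2 = 1/(1+e^{-4.1019}) = 0.9837
P_3 = 1/(1+e^{-2.5200}) = 0.9255
E[score] = 0.6243 + 0.9837 + 0.9255 = 2.5336

2.53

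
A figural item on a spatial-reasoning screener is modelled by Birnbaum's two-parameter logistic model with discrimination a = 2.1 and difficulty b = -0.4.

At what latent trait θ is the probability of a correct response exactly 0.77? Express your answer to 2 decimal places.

0.18

P(θ) = 1 / (1 + exp(−a(θ − b)))
logit = ln(0.7700/0.2300) = 1.2083
θ = b + logit/(a) = -0.4 + 1.2083/2.1000 = 0.1754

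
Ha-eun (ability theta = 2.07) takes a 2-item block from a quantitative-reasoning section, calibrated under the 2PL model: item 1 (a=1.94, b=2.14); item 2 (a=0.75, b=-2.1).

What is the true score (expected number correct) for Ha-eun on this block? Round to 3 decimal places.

1.424

P(theta) = 1 / (1 + exp(−a(theta − b)))
P_1 = 1/(1+e^{0.1358}) = 0.4661
P_2 = 1/(1+e^{-3.1275}) = 0.9580
E[score] = 0.4661 + 0.9580 = 1.4241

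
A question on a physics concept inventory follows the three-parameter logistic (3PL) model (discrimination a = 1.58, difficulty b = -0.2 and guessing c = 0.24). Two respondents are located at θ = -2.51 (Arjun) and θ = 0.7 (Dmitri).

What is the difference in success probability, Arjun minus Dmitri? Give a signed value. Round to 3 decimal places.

P(θ) = c + (1 − c) · 1 / (1 + exp(−a(θ − b)))
P(Arjun) = 0.2593  [exponent -3.6498]
P(Dmitri) = 0.8523  [exponent 1.4220]
Difference = 0.2593 − 0.8523 = -0.5930

-0.593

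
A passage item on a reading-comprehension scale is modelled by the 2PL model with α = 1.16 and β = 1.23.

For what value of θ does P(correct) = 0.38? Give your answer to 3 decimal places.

0.808

P(θ) = 1 / (1 + exp(−α(θ − β)))
logit = ln(0.3800/0.6200) = -0.4895
θ = β + logit/(α) = 1.23 + (-0.4895)/1.1600 = 0.8080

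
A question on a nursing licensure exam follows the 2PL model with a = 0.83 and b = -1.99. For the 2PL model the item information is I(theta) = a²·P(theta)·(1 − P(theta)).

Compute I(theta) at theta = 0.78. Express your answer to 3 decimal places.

0.057

P = 1/(1+e^{-2.2991}) = 0.9088
P(1−P) = 0.9088 × 0.0912 = 0.0829
I = a² × P(1−P) = 0.83² × 0.0829 = 0.05710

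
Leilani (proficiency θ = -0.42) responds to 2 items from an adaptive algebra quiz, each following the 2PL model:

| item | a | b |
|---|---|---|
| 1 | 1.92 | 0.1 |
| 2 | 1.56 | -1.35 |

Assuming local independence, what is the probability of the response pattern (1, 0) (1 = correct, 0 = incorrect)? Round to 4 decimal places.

0.0511

P(θ) = 1 / (1 + exp(−a(θ − b)))
P_1 = 1/(1+e^{0.9984}) = 0.2693
P_2 = 1/(1+e^{-1.4508}) = 0.8101
L = P_1 × (1−P_2) = 0.2693 × 0.1899 = 0.05113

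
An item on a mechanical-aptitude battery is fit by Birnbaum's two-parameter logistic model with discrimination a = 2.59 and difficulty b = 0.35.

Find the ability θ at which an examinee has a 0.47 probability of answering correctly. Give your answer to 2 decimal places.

P(θ) = 1 / (1 + exp(−a(θ − b)))
logit = ln(0.4700/0.5300) = -0.1201
θ = b + logit/(a) = 0.35 + (-0.1201)/2.5900 = 0.3036

0.30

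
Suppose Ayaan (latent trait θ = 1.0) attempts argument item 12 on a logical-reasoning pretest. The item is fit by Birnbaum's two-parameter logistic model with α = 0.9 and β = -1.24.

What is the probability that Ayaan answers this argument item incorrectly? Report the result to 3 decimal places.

P(θ) = 1 / (1 + exp(−α(θ − β)))
Exponent: 0.9 × (1.0 − (-1.24)) = 2.0160
1/(1 + e^{-2.0160}) = 0.8825
P(incorrect) = 1 − 0.8825 = 0.1175

0.118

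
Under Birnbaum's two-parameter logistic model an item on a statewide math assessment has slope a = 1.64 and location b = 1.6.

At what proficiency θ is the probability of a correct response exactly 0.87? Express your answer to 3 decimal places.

P(θ) = 1 / (1 + exp(−a(θ − b)))
logit = ln(0.8700/0.1300) = 1.9010
θ = b + logit/(a) = 1.6 + 1.9010/1.6400 = 2.7591

2.759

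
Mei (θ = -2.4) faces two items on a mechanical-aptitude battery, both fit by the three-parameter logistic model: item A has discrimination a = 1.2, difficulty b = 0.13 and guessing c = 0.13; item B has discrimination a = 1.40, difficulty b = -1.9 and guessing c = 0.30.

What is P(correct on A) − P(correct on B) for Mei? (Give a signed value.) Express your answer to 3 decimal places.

-0.362

P(θ) = c + (1 − c) · 1 / (1 + exp(−a(θ − b)))
P_A = 0.1699
P_B = 0.5323
P_A − P_B = -0.3624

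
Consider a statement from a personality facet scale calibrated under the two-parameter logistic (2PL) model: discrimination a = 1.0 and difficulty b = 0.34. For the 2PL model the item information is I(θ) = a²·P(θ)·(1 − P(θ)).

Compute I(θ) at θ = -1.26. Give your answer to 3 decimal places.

P = 1/(1+e^{1.6000}) = 0.1680
P(1−P) = 0.1680 × 0.8320 = 0.1398
I = a² × P(1−P) = 1.0² × 0.1398 = 0.13976

0.140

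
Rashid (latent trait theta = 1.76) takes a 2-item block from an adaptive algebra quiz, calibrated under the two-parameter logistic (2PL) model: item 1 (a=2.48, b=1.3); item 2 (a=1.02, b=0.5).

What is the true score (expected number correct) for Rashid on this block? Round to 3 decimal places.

P(theta) = 1 / (1 + exp(−a(theta − b)))
P_1 = 1/(1+e^{-1.1408}) = 0.7578
P_2 = 1/(1+e^{-1.2852}) = 0.7833
E[score] = 0.7578 + 0.7833 = 1.5412

1.541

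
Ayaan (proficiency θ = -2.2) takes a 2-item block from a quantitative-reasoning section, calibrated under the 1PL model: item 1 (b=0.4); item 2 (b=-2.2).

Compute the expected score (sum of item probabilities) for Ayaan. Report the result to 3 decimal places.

P(θ) = 1 / (1 + exp(−(θ − b)))
P_1 = 1/(1+e^{2.6000}) = 0.0691
P_2 = 1/(1+e^{0.0000}) = 0.5000
E[score] = 0.0691 + 0.5000 = 0.5691

0.569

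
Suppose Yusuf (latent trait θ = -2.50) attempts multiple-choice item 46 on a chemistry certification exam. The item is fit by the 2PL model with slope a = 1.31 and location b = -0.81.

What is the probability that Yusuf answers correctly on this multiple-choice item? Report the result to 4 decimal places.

0.0985

P(θ) = 1 / (1 + exp(−a(θ − b)))
Exponent: 1.31 × (-2.50 − (-0.81)) = -2.2139
1/(1 + e^{2.2139}) = 0.0985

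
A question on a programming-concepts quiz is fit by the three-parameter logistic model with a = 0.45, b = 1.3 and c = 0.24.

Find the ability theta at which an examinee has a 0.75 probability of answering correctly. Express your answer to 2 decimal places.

2.88

P(theta) = c + (1 − c) · 1 / (1 + exp(−a(theta − b)))
Remove guessing floor: (0.75 − 0.24)/(1 − 0.24) = 0.6711
logit = ln(0.6711/0.3289) = 0.7129
theta = b + logit/(a) = 1.3 + 0.7129/0.4500 = 2.8843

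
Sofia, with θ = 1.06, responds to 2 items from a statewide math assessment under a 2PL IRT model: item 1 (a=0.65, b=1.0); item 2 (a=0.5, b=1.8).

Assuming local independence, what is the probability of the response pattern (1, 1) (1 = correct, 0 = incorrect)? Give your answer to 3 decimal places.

P(θ) = 1 / (1 + exp(−a(θ − b)))
P_1 = 1/(1+e^{-0.0390}) = 0.5097
P_2 = 1/(1+e^{0.3700}) = 0.4085
L = P_1 × P_2 = 0.5097 × 0.4085 = 0.20825

0.208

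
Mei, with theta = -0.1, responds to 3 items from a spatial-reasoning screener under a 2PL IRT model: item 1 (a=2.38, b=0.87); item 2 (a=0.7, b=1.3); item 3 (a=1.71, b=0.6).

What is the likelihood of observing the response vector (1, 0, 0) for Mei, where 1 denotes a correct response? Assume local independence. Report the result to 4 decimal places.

P(theta) = 1 / (1 + exp(−a(theta − b)))
P_1 = 1/(1+e^{2.3086}) = 0.0904
P_2 = 1/(1+e^{0.9800}) = 0.2729
P_3 = 1/(1+e^{1.1970}) = 0.2320
L = P_1 × (1−P_2) × (1−P_3) = 0.0904 × 0.7271 × 0.7680 = 0.05049

0.0505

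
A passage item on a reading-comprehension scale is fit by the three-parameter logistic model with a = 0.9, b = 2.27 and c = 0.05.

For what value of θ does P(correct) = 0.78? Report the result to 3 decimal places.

P(θ) = c + (1 − c) · 1 / (1 + exp(−a(θ − b)))
Remove guessing floor: (0.78 − 0.05)/(1 − 0.05) = 0.7684
logit = ln(0.7684/0.2316) = 1.1994
θ = b + logit/(a) = 2.27 + 1.1994/0.9000 = 3.6027

3.603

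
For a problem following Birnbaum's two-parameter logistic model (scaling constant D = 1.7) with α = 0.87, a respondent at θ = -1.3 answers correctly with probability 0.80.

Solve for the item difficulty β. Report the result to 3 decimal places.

P(θ) = 1 / (1 + exp(−D·α(θ − β)))
logit(0.80) = ln(0.80/0.20) = 1.3863
β = θ − logit/(1.7·α) = -1.3 − 1.3863/1.4790 = -2.2373

-2.237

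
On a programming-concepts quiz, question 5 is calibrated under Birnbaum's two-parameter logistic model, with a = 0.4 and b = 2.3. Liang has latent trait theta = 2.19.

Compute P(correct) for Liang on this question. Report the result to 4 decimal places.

0.4890

P(theta) = 1 / (1 + exp(−a(theta − b)))
Exponent: 0.4 × (2.19 − 2.3) = -0.0440
1/(1 + e^{0.0440}) = 0.4890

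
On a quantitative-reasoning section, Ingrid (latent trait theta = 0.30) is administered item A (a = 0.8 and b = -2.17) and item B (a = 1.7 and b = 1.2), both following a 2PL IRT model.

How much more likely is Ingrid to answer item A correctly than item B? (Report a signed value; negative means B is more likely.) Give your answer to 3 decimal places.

0.700

P(theta) = 1 / (1 + exp(−a(theta − b)))
P_A = 0.8783
P_B = 0.1780
P_A − P_B = 0.7003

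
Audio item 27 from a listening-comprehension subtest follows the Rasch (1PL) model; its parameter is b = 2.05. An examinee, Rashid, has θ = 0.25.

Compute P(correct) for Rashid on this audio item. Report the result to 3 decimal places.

P(θ) = 1 / (1 + exp(−(θ − b)))
Exponent: (0.25 − 2.05) = -1.8000
1/(1 + e^{1.8000}) = 0.1419
P = 0.1419

0.142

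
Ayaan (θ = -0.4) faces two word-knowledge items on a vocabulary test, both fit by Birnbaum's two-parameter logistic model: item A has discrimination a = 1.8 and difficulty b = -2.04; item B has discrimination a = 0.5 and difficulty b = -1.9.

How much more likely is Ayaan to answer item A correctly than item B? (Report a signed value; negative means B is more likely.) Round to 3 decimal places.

0.271

P(θ) = 1 / (1 + exp(−a(θ − b)))
P_A = 0.9504
P_B = 0.6792
P_A − P_B = 0.2712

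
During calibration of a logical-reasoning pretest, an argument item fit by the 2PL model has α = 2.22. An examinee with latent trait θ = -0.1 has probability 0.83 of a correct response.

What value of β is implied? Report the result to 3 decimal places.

P(θ) = 1 / (1 + exp(−α(θ − β)))
logit(0.83) = ln(0.83/0.17) = 1.5856
β = θ − logit/(α) = -0.1 − 1.5856/2.2200 = -0.8142

-0.814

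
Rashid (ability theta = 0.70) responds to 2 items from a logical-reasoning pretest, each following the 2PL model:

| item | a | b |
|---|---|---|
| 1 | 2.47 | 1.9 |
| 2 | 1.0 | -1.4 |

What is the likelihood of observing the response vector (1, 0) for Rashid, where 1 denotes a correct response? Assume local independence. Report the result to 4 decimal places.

0.0054

P(theta) = 1 / (1 + exp(−a(theta − b)))
P_1 = 1/(1+e^{2.9640}) = 0.0491
P_2 = 1/(1+e^{-2.1000}) = 0.8909
L = P_1 × (1−P_2) = 0.0491 × 0.1091 = 0.00535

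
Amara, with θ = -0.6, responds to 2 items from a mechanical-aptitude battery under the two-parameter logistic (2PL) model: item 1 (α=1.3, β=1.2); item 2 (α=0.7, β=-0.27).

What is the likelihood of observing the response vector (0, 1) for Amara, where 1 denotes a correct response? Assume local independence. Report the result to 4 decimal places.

0.4036

P(θ) = 1 / (1 + exp(−α(θ − β)))
P_1 = 1/(1+e^{2.3400}) = 0.0879
P_2 = 1/(1+e^{0.2310}) = 0.4425
L = (1−P_1) × P_2 = 0.9121 × 0.4425 = 0.40363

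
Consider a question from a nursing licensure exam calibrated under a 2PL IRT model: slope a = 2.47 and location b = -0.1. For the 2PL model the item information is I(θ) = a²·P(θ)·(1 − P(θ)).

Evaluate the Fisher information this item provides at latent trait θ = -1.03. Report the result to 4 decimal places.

0.5065

P = 1/(1+e^{2.2971}) = 0.0914
P(1−P) = 0.0914 × 0.9086 = 0.0830
I = a² × P(1−P) = 2.47² × 0.0830 = 0.50647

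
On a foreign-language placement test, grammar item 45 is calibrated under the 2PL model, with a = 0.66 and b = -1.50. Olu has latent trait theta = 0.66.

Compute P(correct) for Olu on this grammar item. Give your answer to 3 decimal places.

0.806

P(theta) = 1 / (1 + exp(−a(theta − b)))
Exponent: 0.66 × (0.66 − (-1.50)) = 1.4256
1/(1 + e^{-1.4256}) = 0.8062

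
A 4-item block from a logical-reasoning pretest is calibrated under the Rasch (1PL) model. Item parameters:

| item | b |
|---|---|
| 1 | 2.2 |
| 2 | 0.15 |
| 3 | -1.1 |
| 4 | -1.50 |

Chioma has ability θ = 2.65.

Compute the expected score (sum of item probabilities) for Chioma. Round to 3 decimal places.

P(θ) = 1 / (1 + exp(−(θ − b)))
P_1 = 1/(1+e^{-0.4500}) = 0.6106
P_2 = 1/(1+e^{-2.5000}) = 0.9241
P_3 = 1/(1+e^{-3.7500}) = 0.9770
P_4 = 1/(1+e^{-4.1500}) = 0.9845
E[score] = 0.6106 + 0.9241 + 0.9770 + 0.9845 = 3.4963

3.496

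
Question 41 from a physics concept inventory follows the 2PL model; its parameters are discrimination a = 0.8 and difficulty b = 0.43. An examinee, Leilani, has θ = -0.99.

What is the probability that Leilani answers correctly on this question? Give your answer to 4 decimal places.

P(θ) = 1 / (1 + exp(−a(θ − b)))
Exponent: 0.8 × (-0.99 − 0.43) = -1.1360
1/(1 + e^{1.1360}) = 0.2431

0.2431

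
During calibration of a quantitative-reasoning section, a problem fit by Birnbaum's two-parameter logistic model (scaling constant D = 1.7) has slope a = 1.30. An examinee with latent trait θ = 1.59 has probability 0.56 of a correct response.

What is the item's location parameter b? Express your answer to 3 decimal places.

P(θ) = 1 / (1 + exp(−D·a(θ − b)))
logit(0.56) = ln(0.56/0.44) = 0.2412
b = θ − logit/(1.7·a) = 1.59 − 0.2412/2.2100 = 1.4809

1.481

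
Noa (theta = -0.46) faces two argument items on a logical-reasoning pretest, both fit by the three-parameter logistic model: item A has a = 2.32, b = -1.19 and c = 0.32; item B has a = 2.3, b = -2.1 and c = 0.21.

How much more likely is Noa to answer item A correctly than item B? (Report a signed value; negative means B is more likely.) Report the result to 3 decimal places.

P(theta) = c + (1 − c) · 1 / (1 + exp(−a(theta − b)))
P_A = 0.8944
P_B = 0.9822
P_A − P_B = -0.0878

-0.088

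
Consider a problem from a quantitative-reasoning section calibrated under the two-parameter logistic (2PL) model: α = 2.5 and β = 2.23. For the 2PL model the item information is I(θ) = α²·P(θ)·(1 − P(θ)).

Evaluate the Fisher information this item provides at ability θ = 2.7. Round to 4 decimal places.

P = 1/(1+e^{-1.1750}) = 0.7640
P(1−P) = 0.7640 × 0.2360 = 0.1803
I = α² × P(1−P) = 2.5² × 0.1803 = 1.12674

1.1267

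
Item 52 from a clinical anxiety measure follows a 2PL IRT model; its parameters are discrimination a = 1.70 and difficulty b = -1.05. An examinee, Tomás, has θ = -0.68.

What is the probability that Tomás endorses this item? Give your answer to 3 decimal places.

P(θ) = 1 / (1 + exp(−a(θ − b)))
Exponent: 1.70 × (-0.68 − (-1.05)) = 0.6290
1/(1 + e^{-0.6290}) = 0.6523

0.652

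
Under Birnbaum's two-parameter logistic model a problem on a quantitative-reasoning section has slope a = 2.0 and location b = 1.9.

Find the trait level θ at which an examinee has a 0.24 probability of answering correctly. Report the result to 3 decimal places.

P(θ) = 1 / (1 + exp(−a(θ − b)))
logit = ln(0.2400/0.7600) = -1.1527
θ = b + logit/(a) = 1.9 + (-1.1527)/2.0000 = 1.3237

1.324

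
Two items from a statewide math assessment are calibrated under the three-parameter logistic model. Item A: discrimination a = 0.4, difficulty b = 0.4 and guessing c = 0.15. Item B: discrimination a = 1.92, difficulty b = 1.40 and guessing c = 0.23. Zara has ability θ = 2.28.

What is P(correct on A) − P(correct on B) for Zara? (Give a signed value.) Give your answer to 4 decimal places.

-0.1523

P(θ) = c + (1 − c) · 1 / (1 + exp(−a(θ − b)))
P_A = 0.7277
P_B = 0.8800
P_A − P_B = -0.1523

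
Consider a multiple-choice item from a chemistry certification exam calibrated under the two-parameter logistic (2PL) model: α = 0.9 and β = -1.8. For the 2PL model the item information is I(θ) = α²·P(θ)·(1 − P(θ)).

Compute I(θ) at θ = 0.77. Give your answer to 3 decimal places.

0.066

P = 1/(1+e^{-2.3130}) = 0.9099
P(1−P) = 0.9099 × 0.0901 = 0.0819
I = α² × P(1−P) = 0.9² × 0.0819 = 0.06637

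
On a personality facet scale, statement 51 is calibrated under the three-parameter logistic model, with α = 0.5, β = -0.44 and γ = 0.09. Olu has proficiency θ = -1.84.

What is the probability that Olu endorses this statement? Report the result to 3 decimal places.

0.392

P(θ) = γ + (1 − γ) · 1 / (1 + exp(−α(θ − β)))
Exponent: 0.5 × (-1.84 − (-0.44)) = -0.7000
1/(1 + e^{0.7000}) = 0.3318
P = 0.09 + 0.91 × 0.3318 = 0.3919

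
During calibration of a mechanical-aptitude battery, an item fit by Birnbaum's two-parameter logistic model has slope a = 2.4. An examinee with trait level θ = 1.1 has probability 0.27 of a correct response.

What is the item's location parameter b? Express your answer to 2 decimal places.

1.51

P(θ) = 1 / (1 + exp(−a(θ − b)))
logit(0.27) = ln(0.27/0.73) = -0.9946
b = θ − logit/(a) = 1.1 − (-0.9946)/2.4000 = 1.5144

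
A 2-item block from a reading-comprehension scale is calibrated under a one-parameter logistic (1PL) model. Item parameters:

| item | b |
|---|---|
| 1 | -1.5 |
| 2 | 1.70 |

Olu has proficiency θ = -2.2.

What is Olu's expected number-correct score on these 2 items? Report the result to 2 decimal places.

P(θ) = 1 / (1 + exp(−(θ − b)))
P_1 = 1/(1+e^{0.7000}) = 0.3318
P_2 = 1/(1+e^{3.9000}) = 0.0198
E[score] = 0.3318 + 0.0198 = 0.3517

0.35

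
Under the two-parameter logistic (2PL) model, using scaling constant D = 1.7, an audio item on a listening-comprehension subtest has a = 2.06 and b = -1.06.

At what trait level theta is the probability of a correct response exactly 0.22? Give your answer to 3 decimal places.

-1.421

P(theta) = 1 / (1 + exp(−D·a(theta − b)))
logit = ln(0.2200/0.7800) = -1.2657
theta = b + logit/(1.7·a) = -1.06 + (-1.2657)/3.5020 = -1.4214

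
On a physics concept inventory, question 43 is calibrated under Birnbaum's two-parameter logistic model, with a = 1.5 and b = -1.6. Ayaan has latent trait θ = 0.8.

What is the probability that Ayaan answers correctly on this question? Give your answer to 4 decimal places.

P(θ) = 1 / (1 + exp(−a(θ − b)))
Exponent: 1.5 × (0.8 − (-1.6)) = 3.6000
1/(1 + e^{-3.6000}) = 0.9734

0.9734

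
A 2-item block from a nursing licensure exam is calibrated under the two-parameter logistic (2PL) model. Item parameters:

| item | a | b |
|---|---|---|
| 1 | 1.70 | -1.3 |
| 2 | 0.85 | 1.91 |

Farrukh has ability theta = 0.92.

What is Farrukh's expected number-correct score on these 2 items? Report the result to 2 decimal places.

1.28

P(theta) = 1 / (1 + exp(−a(theta − b)))
P_1 = 1/(1+e^{-3.7740}) = 0.9776
P_2 = 1/(1+e^{0.8415}) = 0.3012
E[score] = 0.9776 + 0.3012 = 1.2788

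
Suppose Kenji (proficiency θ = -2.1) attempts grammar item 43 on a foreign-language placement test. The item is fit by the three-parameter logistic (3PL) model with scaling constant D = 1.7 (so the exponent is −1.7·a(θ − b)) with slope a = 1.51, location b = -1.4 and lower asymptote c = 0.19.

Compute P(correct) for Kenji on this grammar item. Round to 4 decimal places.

P(θ) = c + (1 − c) · 1 / (1 + exp(−D·a(θ − b)))
Exponent: 1.7 × 1.51 × (-2.1 − (-1.4)) = -1.7969
1/(1 + e^{1.7969}) = 0.1422
P = 0.19 + 0.81 × 0.1422 = 0.3052

0.3052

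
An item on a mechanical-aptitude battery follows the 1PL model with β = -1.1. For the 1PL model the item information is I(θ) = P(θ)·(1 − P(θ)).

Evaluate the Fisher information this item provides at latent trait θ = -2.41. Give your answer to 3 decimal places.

P = 1/(1+e^{1.3100}) = 0.2125
P(1−P) = 0.2125 × 0.7875 = 0.1673
I = P(1−P) = 0.16734

0.167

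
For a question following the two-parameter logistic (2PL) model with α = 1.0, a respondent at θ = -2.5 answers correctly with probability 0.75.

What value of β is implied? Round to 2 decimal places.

P(θ) = 1 / (1 + exp(−α(θ − β)))
logit(0.75) = ln(0.75/0.25) = 1.0986
β = θ − logit/(α) = -2.5 − 1.0986/1.0000 = -3.5986

-3.60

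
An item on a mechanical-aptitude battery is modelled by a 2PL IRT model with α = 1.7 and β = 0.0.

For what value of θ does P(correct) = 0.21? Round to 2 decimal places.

P(θ) = 1 / (1 + exp(−α(θ − β)))
logit = ln(0.2100/0.7900) = -1.3249
θ = β + logit/(α) = 0.0 + (-1.3249)/1.7000 = -0.7794

-0.78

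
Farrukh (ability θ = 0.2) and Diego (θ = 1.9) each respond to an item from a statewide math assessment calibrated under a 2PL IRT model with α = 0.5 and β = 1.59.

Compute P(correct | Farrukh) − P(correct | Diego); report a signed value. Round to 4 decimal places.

P(θ) = 1 / (1 + exp(−α(θ − β)))
P(Farrukh) = 0.3329  [exponent -0.6950]
P(Diego) = 0.5387  [exponent 0.1550]
Difference = 0.3329 − 0.5387 = -0.2058

-0.2058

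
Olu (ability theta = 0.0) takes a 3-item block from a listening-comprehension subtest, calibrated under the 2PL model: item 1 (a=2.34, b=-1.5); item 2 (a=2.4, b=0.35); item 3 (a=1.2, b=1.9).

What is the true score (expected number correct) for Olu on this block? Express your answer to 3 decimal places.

P(theta) = 1 / (1 + exp(−a(theta − b)))
P_1 = 1/(1+e^{-3.5100}) = 0.9710
P_2 = 1/(1+e^{0.8400}) = 0.3015
P_3 = 1/(1+e^{2.2800}) = 0.0928
E[score] = 0.9710 + 0.3015 + 0.0928 = 1.3653

1.365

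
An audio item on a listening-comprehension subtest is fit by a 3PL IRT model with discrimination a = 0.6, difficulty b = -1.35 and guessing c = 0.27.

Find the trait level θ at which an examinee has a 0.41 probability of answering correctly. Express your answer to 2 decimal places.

P(θ) = c + (1 − c) · 1 / (1 + exp(−a(θ − b)))
Remove guessing floor: (0.41 − 0.27)/(1 − 0.27) = 0.1918
logit = ln(0.1918/0.8082) = -1.4385
θ = b + logit/(a) = -1.35 + (-1.4385)/0.6000 = -3.7475

-3.75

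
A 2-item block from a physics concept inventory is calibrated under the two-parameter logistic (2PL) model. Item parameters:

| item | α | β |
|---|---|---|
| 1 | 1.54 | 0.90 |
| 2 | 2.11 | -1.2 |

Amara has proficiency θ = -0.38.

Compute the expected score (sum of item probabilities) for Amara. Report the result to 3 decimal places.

0.972

P(θ) = 1 / (1 + exp(−α(θ − β)))
P_1 = 1/(1+e^{1.9712}) = 0.1223
P_2 = 1/(1+e^{-1.7302}) = 0.8494
E[score] = 0.1223 + 0.8494 = 0.9717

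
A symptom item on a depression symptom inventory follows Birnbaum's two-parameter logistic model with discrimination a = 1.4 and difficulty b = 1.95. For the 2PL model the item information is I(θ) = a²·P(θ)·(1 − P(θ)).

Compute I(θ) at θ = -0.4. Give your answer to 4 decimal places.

P = 1/(1+e^{3.2900}) = 0.0359
P(1−P) = 0.0359 × 0.9641 = 0.0346
I = a² × P(1−P) = 1.4² × 0.0346 = 0.06787

0.0679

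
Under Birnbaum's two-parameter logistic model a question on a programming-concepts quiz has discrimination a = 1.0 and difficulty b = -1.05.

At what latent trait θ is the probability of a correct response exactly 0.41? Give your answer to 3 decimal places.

-1.414

P(θ) = 1 / (1 + exp(−a(θ − b)))
logit = ln(0.4100/0.5900) = -0.3640
θ = b + logit/(a) = -1.05 + (-0.3640)/1.0000 = -1.4140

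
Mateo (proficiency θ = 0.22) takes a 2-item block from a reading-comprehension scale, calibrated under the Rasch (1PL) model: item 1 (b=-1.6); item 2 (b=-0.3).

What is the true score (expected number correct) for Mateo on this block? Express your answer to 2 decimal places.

1.49

P(θ) = 1 / (1 + exp(−(θ − b)))
P_1 = 1/(1+e^{-1.8200}) = 0.8606
P_2 = 1/(1+e^{-0.5200}) = 0.6271
E[score] = 0.8606 + 0.6271 = 1.4877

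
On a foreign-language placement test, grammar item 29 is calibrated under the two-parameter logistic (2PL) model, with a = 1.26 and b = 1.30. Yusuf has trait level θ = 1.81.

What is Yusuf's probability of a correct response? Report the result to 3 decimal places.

0.655

P(θ) = 1 / (1 + exp(−a(θ − b)))
Exponent: 1.26 × (1.81 − 1.30) = 0.6426
1/(1 + e^{-0.6426}) = 0.6553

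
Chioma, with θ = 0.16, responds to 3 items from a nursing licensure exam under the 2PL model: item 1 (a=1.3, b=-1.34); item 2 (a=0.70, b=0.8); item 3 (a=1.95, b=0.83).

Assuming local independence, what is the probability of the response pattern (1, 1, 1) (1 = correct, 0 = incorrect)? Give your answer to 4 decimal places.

0.0727

P(θ) = 1 / (1 + exp(−a(θ − b)))
P_1 = 1/(1+e^{-1.9500}) = 0.8754
P_2 = 1/(1+e^{0.4480}) = 0.3898
P_3 = 1/(1+e^{1.3065}) = 0.2131
L = P_1 × P_2 × P_3 = 0.8754 × 0.3898 × 0.2131 = 0.07272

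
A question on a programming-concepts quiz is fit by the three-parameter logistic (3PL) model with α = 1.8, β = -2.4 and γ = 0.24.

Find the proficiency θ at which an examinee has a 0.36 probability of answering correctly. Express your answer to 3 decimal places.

P(θ) = γ + (1 − γ) · 1 / (1 + exp(−α(θ − β)))
Remove guessing floor: (0.36 − 0.24)/(1 − 0.24) = 0.1579
logit = ln(0.1579/0.8421) = -1.6740
θ = β + logit/(α) = -2.4 + (-1.6740)/1.8000 = -3.3300

-3.330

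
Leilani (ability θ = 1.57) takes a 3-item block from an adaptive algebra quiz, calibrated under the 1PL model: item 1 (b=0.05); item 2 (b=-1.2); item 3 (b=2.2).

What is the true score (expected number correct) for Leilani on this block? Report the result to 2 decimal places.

2.11

P(θ) = 1 / (1 + exp(−(θ − b)))
P_1 = 1/(1+e^{-1.5200}) = 0.8205
P_2 = 1/(1+e^{-2.7700}) = 0.9410
P_3 = 1/(1+e^{0.6300}) = 0.3475
E[score] = 0.8205 + 0.9410 + 0.3475 = 2.1091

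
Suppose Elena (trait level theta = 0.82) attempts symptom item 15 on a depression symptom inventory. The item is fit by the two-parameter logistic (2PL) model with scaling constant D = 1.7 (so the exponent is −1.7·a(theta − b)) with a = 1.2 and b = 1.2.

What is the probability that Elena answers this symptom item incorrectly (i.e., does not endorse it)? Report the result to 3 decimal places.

0.685

P(theta) = 1 / (1 + exp(−D·a(theta − b)))
Exponent: 1.7 × 1.2 × (0.82 − 1.2) = -0.7752
1/(1 + e^{0.7752}) = 0.3154
P = 0.3154
P(incorrect) = 1 − 0.3154 = 0.6846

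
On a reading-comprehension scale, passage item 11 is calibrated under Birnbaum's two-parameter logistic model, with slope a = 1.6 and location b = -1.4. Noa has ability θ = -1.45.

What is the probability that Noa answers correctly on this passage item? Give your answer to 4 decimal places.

P(θ) = 1 / (1 + exp(−a(θ − b)))
Exponent: 1.6 × (-1.45 − (-1.4)) = -0.0800
1/(1 + e^{0.0800}) = 0.4800

0.4800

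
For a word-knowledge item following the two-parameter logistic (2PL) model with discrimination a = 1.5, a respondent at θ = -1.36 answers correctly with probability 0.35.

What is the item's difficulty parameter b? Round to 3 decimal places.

-0.947

P(θ) = 1 / (1 + exp(−a(θ − b)))
logit(0.35) = ln(0.35/0.65) = -0.6190
b = θ − logit/(a) = -1.36 − (-0.6190)/1.5000 = -0.9473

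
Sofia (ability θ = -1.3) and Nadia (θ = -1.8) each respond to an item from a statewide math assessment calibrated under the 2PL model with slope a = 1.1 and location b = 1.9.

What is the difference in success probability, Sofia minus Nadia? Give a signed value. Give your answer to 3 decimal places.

P(θ) = 1 / (1 + exp(−a(θ − b)))
P(Sofia) = 0.0287  [exponent -3.5200]
P(Nadia) = 0.0168  [exponent -4.0700]
Difference = 0.0287 − 0.0168 = 0.0120

0.012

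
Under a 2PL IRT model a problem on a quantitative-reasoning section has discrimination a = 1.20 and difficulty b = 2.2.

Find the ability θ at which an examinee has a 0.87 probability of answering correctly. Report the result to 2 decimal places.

P(θ) = 1 / (1 + exp(−a(θ − b)))
logit = ln(0.8700/0.1300) = 1.9010
θ = b + logit/(a) = 2.2 + 1.9010/1.2000 = 3.7841

3.78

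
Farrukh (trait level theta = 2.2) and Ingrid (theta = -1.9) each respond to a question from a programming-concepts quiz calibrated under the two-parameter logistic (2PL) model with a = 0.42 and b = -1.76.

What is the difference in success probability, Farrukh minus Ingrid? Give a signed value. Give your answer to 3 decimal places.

0.355

P(theta) = 1 / (1 + exp(−a(theta − b)))
P(Farrukh) = 0.8407  [exponent 1.6632]
P(Ingrid) = 0.4853  [exponent -0.0588]
Difference = 0.8407 − 0.4853 = 0.3554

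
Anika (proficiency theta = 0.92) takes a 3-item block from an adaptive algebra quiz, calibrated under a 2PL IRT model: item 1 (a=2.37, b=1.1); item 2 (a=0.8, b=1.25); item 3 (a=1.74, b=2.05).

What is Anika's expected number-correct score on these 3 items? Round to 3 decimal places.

0.952

P(theta) = 1 / (1 + exp(−a(theta − b)))
P_1 = 1/(1+e^{0.4266}) = 0.3949
P_2 = 1/(1+e^{0.2640}) = 0.4344
P_3 = 1/(1+e^{1.9662}) = 0.1228
E[score] = 0.3949 + 0.4344 + 0.1228 = 0.9521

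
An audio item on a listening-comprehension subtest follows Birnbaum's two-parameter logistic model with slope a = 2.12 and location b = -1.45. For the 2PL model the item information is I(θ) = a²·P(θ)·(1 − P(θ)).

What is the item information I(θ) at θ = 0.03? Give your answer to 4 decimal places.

0.1791

P = 1/(1+e^{-3.1376}) = 0.9584
P(1−P) = 0.9584 × 0.0416 = 0.0399
I = a² × P(1−P) = 2.12² × 0.0399 = 0.17912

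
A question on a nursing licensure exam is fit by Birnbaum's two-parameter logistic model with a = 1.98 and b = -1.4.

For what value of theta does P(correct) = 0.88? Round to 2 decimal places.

-0.39

P(theta) = 1 / (1 + exp(−a(theta − b)))
logit = ln(0.8800/0.1200) = 1.9924
theta = b + logit/(a) = -1.4 + 1.9924/1.9800 = -0.3937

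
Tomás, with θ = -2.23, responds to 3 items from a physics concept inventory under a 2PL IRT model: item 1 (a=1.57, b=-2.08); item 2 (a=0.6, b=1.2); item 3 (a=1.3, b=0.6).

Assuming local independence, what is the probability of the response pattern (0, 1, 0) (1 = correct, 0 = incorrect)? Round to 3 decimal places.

P(θ) = 1 / (1 + exp(−a(θ − b)))
P_1 = 1/(1+e^{0.2355}) = 0.4414
P_2 = 1/(1+e^{2.0580}) = 0.1132
P_3 = 1/(1+e^{3.6790}) = 0.0246
L = (1−P_1) × P_2 × (1−P_3) = 0.5586 × 0.1132 × 0.9754 = 0.06170

0.062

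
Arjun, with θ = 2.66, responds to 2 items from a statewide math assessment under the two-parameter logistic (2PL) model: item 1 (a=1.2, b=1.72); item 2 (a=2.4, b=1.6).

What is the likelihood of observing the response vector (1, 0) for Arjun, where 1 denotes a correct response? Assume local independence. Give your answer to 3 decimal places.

P(θ) = 1 / (1 + exp(−a(θ − b)))
P_1 = 1/(1+e^{-1.1280}) = 0.7555
P_2 = 1/(1+e^{-2.5440}) = 0.9272
L = P_1 × (1−P_2) = 0.7555 × 0.0728 = 0.05502

0.055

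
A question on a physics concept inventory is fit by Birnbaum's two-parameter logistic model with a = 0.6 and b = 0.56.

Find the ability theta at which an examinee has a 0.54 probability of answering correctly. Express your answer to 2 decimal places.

0.83

P(theta) = 1 / (1 + exp(−a(theta − b)))
logit = ln(0.5400/0.4600) = 0.1603
theta = b + logit/(a) = 0.56 + 0.1603/0.6000 = 0.8272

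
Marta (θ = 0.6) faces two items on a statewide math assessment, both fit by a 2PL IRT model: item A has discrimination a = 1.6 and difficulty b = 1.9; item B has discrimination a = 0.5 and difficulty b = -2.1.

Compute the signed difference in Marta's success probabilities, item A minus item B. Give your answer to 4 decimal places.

P(θ) = 1 / (1 + exp(−a(θ − b)))
P_A = 0.1111
P_B = 0.7941
P_A − P_B = -0.6831

-0.6831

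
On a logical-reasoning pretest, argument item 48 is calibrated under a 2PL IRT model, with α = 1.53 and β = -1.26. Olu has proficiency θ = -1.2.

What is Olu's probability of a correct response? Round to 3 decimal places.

0.523

P(θ) = 1 / (1 + exp(−α(θ − β)))
Exponent: 1.53 × (-1.2 − (-1.26)) = 0.0918
1/(1 + e^{-0.0918}) = 0.5229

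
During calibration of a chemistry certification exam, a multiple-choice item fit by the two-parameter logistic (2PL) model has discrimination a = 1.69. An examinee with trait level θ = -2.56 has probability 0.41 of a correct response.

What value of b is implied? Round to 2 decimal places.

P(θ) = 1 / (1 + exp(−a(θ − b)))
logit(0.41) = ln(0.41/0.59) = -0.3640
b = θ − logit/(a) = -2.56 − (-0.3640)/1.6900 = -2.3446

-2.34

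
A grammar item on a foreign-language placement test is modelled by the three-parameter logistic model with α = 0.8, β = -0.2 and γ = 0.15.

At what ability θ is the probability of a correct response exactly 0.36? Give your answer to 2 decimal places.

-1.59

P(θ) = γ + (1 − γ) · 1 / (1 + exp(−α(θ − β)))
Remove guessing floor: (0.36 − 0.15)/(1 − 0.15) = 0.2471
logit = ln(0.2471/0.7529) = -1.1144
θ = β + logit/(α) = -0.2 + (-1.1144)/0.8000 = -1.5930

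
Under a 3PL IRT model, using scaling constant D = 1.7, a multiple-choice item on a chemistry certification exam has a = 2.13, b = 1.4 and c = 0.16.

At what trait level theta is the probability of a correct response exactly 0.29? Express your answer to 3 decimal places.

P(theta) = c + (1 − c) · 1 / (1 + exp(−D·a(theta − b)))
Remove guessing floor: (0.29 − 0.16)/(1 − 0.16) = 0.1548
logit = ln(0.1548/0.8452) = -1.6977
theta = b + logit/(1.7·a) = 1.4 + (-1.6977)/3.6210 = 0.9311

0.931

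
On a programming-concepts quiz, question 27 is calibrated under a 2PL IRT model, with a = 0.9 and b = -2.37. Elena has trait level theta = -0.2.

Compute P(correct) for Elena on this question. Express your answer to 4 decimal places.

P(theta) = 1 / (1 + exp(−a(theta − b)))
Exponent: 0.9 × (-0.2 − (-2.37)) = 1.9530
1/(1 + e^{-1.9530}) = 0.8758

0.8758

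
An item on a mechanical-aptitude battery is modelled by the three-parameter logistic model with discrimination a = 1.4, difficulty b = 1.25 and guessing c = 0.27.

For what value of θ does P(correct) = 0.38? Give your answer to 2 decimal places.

0.01

P(θ) = c + (1 − c) · 1 / (1 + exp(−a(θ − b)))
Remove guessing floor: (0.38 − 0.27)/(1 − 0.27) = 0.1507
logit = ln(0.1507/0.8493) = -1.7292
θ = b + logit/(a) = 1.25 + (-1.7292)/1.4000 = 0.0148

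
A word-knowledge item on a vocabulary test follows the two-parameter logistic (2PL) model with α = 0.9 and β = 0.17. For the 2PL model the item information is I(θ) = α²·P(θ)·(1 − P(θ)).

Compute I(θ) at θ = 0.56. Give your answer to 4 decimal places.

P = 1/(1+e^{-0.3510}) = 0.5869
P(1−P) = 0.5869 × 0.4131 = 0.2425
I = α² × P(1−P) = 0.9² × 0.2425 = 0.19639

0.1964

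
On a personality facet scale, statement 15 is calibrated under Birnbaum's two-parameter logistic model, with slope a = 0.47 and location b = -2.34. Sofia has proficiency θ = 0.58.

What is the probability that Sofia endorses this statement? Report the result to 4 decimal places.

P(θ) = 1 / (1 + exp(−a(θ − b)))
Exponent: 0.47 × (0.58 − (-2.34)) = 1.3724
1/(1 + e^{-1.3724}) = 0.7978

0.7978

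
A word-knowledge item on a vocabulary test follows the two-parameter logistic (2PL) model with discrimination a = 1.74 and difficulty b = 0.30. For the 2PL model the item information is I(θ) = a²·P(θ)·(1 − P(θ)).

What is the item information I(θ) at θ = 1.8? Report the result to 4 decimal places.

0.1932

P = 1/(1+e^{-2.6100}) = 0.9315
P(1−P) = 0.9315 × 0.0685 = 0.0638
I = a² × P(1−P) = 1.74² × 0.0638 = 0.19318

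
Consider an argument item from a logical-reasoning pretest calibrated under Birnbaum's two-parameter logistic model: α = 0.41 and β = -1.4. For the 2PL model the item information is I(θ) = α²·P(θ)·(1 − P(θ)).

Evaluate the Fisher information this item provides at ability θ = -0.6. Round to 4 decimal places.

0.0409

P = 1/(1+e^{-0.3280}) = 0.5813
P(1−P) = 0.5813 × 0.4187 = 0.2434
I = α² × P(1−P) = 0.41² × 0.2434 = 0.04091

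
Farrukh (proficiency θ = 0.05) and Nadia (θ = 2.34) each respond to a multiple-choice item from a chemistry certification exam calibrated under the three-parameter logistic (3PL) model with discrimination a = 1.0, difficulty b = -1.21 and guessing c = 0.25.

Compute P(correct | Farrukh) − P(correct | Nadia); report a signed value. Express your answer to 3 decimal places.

P(θ) = c + (1 − c) · 1 / (1 + exp(−a(θ − b)))
P(Farrukh) = 0.8343  [exponent 1.2600]
P(Nadia) = 0.9791  [exponent 3.5500]
Difference = 0.8343 − 0.9791 = -0.1448

-0.145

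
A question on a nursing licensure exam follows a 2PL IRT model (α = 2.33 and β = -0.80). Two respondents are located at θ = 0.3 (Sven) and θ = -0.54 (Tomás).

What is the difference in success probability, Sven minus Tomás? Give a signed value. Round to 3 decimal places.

0.281

P(θ) = 1 / (1 + exp(−α(θ − β)))
P(Sven) = 0.9284  [exponent 2.5630]
P(Tomás) = 0.6470  [exponent 0.6058]
Difference = 0.9284 − 0.6470 = 0.2815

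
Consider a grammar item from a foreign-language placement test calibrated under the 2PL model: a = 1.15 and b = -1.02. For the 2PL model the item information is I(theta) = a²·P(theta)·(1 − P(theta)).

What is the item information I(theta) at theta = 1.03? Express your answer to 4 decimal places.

0.1045

P = 1/(1+e^{-2.3575}) = 0.9135
P(1−P) = 0.9135 × 0.0865 = 0.0790
I = a² × P(1−P) = 1.15² × 0.0790 = 0.10447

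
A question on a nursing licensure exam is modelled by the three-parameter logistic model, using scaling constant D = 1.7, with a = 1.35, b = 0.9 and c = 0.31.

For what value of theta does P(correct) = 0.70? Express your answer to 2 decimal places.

1.01

P(theta) = c + (1 − c) · 1 / (1 + exp(−D·a(theta − b)))
Remove guessing floor: (0.70 − 0.31)/(1 − 0.31) = 0.5652
logit = ln(0.5652/0.4348) = 0.2624
theta = b + logit/(1.7·a) = 0.9 + 0.2624/2.2950 = 1.0143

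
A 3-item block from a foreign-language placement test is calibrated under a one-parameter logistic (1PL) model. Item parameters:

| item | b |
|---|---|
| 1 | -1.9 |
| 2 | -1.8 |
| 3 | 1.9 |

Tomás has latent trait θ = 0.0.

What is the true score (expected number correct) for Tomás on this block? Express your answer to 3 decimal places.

1.858

P(θ) = 1 / (1 + exp(−(θ − b)))
P_1 = 1/(1+e^{-1.9000}) = 0.8699
P_2 = 1/(1+e^{-1.8000}) = 0.8581
P_3 = 1/(1+e^{1.9000}) = 0.1301
E[score] = 0.8699 + 0.8581 + 0.1301 = 1.8581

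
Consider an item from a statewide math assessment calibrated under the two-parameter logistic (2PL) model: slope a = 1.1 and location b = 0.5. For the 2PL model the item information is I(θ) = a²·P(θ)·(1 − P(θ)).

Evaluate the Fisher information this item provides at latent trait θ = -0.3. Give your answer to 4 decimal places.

P = 1/(1+e^{0.8800}) = 0.2932
P(1−P) = 0.2932 × 0.7068 = 0.2072
I = a² × P(1−P) = 1.1² × 0.2072 = 0.25074

0.2507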